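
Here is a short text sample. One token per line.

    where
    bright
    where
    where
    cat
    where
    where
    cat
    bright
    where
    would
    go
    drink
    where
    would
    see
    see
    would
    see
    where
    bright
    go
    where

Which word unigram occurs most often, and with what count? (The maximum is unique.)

"where", 9 times

Unigram frequencies (highest first):
  where: 9
  bright: 3
  would: 3
  see: 3
  cat: 2
  go: 2
  … (1 more, each ≤ 1)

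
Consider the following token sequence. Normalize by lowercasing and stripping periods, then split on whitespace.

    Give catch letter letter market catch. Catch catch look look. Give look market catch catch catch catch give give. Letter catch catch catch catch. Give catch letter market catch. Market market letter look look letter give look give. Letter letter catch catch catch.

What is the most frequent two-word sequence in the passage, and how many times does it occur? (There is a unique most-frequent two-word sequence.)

"catch catch", 10 times

Bigram frequencies (highest first):
  catch catch: 10
  market catch: 3
  give catch: 2
  catch letter: 2
  letter letter: 2
  letter market: 2
  … (15 more, each ≤ 2)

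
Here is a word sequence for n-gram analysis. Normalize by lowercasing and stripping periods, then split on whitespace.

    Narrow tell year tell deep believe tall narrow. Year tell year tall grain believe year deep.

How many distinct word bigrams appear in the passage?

13

16 tokens → 15 bigram windows in total.
Repeated bigrams (each contributes count−1 duplicates):
  tell year: 2
  year tell: 2
2 duplicate windows → 15 − 2 = 13 distinct.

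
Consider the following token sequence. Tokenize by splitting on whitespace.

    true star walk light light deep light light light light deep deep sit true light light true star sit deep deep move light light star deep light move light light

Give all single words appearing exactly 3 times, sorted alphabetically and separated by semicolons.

Unigram counts meeting the condition (exactly 3 times):
  star: 3
  true: 3

star; true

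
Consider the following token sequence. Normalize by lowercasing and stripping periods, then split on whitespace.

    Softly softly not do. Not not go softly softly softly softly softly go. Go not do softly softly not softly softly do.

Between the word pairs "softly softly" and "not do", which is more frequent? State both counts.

"softly softly": 7 occurrences
"not do": 2 occurrences

"softly softly" (7 vs 2)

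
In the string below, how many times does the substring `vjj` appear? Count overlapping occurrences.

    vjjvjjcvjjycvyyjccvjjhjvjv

4

Sliding a length-3 window over the 26 characters (24 positions):
  position 1–3: vjj
  position 4–6: vjj
  position 8–10: vjj
  position 19–21: vjj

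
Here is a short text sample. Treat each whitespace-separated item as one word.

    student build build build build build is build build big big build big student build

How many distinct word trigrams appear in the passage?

11

15 tokens → 13 trigram windows in total.
Repeated trigrams (each contributes count−1 duplicates):
  build build build: 3
2 duplicate windows → 13 − 2 = 11 distinct.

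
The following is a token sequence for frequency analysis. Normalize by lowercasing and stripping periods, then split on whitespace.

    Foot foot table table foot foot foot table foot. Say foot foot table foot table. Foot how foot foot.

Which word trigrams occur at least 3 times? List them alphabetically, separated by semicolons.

foot foot table; foot table foot

Trigram counts meeting the condition (at least 3 times):
  foot foot table: 3
  foot table foot: 3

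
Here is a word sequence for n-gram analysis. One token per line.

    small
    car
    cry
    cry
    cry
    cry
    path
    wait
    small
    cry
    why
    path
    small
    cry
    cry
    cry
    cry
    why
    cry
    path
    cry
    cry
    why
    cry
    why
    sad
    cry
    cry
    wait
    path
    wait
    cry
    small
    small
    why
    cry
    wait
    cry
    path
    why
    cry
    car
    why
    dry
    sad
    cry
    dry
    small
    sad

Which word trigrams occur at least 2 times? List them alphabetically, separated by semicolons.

Trigram counts meeting the condition (at least 2 times):
  cry cry cry: 4
  cry cry why: 2
  cry why cry: 2

cry cry cry; cry cry why; cry why cry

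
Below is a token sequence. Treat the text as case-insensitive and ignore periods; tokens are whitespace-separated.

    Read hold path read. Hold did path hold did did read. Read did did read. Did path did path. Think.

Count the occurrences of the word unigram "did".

7

Scanning the 20 tokens for "did":
  position 6: did
  position 9: did
  position 10: did
  position 13: did
  position 14: did
  position 16: did
  position 18: did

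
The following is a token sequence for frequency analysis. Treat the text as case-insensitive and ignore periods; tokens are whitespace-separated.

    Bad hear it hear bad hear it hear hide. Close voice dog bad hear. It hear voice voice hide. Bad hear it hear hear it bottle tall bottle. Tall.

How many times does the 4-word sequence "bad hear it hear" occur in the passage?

4

Scanning the 26 overlapping 4-gram windows for "bad hear it hear":
  position 1–4: bad hear it hear
  position 5–8: bad hear it hear
  position 13–16: bad hear it hear
  position 20–23: bad hear it hear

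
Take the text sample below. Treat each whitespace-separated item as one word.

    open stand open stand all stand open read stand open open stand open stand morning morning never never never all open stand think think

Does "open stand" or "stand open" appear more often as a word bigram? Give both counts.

"open stand" (5 vs 4)

"open stand": 5 occurrences
"stand open": 4 occurrences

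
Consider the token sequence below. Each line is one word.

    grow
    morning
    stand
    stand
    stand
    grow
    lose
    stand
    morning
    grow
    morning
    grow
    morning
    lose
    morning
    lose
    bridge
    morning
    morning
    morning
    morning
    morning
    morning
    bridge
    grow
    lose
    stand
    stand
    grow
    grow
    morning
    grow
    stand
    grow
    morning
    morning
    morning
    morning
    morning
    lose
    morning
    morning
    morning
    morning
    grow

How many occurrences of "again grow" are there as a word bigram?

Scanning the 44 overlapping bigram windows for "again grow":
  (none found)

0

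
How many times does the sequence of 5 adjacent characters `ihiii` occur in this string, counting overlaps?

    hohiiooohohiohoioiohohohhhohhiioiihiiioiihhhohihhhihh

1

Sliding a length-5 window over the 53 characters (49 positions):
  position 34–38: ihiii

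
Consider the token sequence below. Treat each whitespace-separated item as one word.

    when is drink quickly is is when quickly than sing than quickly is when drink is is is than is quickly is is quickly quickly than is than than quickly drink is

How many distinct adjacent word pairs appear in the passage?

32 tokens → 31 bigram windows in total.
Repeated bigrams (each contributes count−1 duplicates):
  is is: 4
  quickly is: 3
  drink is: 2
  is quickly: 2
  is than: 2
  is when: 2
  quickly than: 2
  than is: 2
  … (1 more repeated)
12 duplicate windows → 31 − 12 = 19 distinct.

19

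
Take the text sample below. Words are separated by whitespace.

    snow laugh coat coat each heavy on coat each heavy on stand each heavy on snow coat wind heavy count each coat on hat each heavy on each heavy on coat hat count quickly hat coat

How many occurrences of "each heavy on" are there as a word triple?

Scanning the 34 overlapping trigram windows for "each heavy on":
  position 5–7: each heavy on
  position 9–11: each heavy on
  position 13–15: each heavy on
  position 25–27: each heavy on
  position 28–30: each heavy on

5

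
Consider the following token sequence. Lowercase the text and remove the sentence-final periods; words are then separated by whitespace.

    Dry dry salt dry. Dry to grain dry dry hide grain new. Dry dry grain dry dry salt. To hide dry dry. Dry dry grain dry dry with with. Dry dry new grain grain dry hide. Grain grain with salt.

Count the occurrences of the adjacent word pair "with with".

1

Scanning the 39 overlapping bigram windows for "with with":
  position 28–29: with with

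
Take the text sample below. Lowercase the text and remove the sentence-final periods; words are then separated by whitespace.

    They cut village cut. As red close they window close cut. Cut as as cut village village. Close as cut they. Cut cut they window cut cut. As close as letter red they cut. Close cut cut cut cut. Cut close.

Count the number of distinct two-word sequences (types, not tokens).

23

41 tokens → 40 bigram windows in total.
Repeated bigrams (each contributes count−1 duplicates):
  cut cut: 7
  cut as: 3
  they cut: 3
  as cut: 2
  close as: 2
  close cut: 2
  cut close: 2
  cut they: 2
  … (2 more repeated)
17 duplicate windows → 40 − 17 = 23 distinct.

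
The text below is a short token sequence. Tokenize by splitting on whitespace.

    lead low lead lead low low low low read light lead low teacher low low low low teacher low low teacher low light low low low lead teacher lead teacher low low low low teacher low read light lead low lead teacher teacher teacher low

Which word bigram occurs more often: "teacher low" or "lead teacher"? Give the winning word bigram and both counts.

"teacher low" (6 vs 3)

"teacher low": 6 occurrences
"lead teacher": 3 occurrences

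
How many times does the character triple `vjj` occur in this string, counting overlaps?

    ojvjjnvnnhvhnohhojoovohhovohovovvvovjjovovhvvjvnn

Sliding a length-3 window over the 49 characters (47 positions):
  position 3–5: vjj
  position 36–38: vjj

2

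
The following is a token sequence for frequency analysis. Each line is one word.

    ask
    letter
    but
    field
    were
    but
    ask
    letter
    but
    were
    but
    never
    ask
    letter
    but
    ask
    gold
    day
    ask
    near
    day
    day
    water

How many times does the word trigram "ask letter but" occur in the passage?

Scanning the 21 overlapping trigram windows for "ask letter but":
  position 1–3: ask letter but
  position 7–9: ask letter but
  position 13–15: ask letter but

3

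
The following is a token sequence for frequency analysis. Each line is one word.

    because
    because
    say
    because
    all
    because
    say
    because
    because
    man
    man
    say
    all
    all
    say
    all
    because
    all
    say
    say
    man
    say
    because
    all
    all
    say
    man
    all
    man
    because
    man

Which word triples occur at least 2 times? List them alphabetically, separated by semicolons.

Trigram counts meeting the condition (at least 2 times):
  all all say: 2
  because say because: 2
  say because all: 2

all all say; because say because; say because all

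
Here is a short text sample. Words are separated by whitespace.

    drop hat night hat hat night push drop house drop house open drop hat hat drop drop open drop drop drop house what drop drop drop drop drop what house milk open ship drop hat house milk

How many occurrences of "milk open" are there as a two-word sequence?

1

Scanning the 36 overlapping bigram windows for "milk open":
  position 31–32: milk open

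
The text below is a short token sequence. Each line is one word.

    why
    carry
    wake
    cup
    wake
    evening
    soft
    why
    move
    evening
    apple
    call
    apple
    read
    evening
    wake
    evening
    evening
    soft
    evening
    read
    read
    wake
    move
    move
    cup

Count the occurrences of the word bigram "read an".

0

Scanning the 25 overlapping bigram windows for "read an":
  (none found)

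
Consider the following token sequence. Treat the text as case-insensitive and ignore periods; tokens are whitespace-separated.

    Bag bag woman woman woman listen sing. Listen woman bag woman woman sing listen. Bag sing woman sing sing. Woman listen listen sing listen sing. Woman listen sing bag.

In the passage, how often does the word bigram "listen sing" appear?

Scanning the 28 overlapping bigram windows for "listen sing":
  position 6–7: listen sing
  position 22–23: listen sing
  position 24–25: listen sing
  position 27–28: listen sing

4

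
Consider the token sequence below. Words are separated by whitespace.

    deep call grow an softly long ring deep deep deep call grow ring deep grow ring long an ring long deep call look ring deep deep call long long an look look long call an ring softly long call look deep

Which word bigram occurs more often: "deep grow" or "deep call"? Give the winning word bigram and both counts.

"deep call" (4 vs 1)

"deep grow": 1 occurrence
"deep call": 4 occurrences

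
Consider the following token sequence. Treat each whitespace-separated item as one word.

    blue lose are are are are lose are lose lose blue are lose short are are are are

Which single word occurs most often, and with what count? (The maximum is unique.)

"are", 10 times

Unigram frequencies (highest first):
  are: 10
  lose: 5
  blue: 2
  short: 1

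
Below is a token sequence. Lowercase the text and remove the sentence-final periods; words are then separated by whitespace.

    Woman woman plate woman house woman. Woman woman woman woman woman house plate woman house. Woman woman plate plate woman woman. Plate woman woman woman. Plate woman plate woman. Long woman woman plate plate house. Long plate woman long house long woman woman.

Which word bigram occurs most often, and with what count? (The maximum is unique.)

"woman woman", 12 times

Bigram frequencies (highest first):
  woman woman: 12
  plate woman: 7
  woman plate: 6
  woman house: 3
  house woman: 2
  plate plate: 2
  … (7 more, each ≤ 2)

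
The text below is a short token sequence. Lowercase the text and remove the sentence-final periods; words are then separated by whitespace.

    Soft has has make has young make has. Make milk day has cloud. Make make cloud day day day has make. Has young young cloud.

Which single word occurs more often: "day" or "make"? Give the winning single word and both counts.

"make" (6 vs 4)

"day": 4 occurrences
"make": 6 occurrences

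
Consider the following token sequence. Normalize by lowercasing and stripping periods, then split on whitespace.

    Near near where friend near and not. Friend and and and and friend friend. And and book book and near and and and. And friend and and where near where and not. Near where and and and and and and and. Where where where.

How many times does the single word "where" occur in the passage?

7

Scanning the 44 tokens for "where":
  position 3: where
  position 28: where
  position 30: where
  position 34: where
  position 42: where
  position 43: where
  position 44: where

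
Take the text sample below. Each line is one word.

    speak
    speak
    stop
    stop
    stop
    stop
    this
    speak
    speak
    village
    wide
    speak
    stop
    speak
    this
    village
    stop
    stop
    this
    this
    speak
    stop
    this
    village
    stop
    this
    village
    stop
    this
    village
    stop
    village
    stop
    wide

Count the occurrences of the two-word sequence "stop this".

5

Scanning the 33 overlapping bigram windows for "stop this":
  position 6–7: stop this
  position 18–19: stop this
  position 22–23: stop this
  position 25–26: stop this
  position 28–29: stop this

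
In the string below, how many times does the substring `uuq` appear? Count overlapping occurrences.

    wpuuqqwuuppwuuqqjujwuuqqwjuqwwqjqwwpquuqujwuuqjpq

Sliding a length-3 window over the 49 characters (47 positions):
  position 3–5: uuq
  position 13–15: uuq
  position 21–23: uuq
  position 38–40: uuq
  position 44–46: uuq

5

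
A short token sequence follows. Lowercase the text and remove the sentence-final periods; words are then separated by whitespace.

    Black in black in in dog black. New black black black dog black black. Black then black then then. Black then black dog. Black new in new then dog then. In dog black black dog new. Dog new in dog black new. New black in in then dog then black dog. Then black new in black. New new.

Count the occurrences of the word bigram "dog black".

Scanning the 57 overlapping bigram windows for "dog black":
  position 6–7: dog black
  position 12–13: dog black
  position 23–24: dog black
  position 32–33: dog black
  position 40–41: dog black

5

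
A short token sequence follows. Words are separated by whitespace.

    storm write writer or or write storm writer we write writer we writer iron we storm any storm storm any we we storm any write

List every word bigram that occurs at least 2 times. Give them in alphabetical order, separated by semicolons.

Bigram counts meeting the condition (at least 2 times):
  storm any: 3
  we storm: 2
  write writer: 2
  writer we: 2

storm any; we storm; write writer; writer we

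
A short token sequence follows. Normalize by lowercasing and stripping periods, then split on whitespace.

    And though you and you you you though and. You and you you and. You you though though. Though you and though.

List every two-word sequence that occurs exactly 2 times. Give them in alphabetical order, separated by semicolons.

Bigram counts meeting the condition (exactly 2 times):
  and though: 2
  though though: 2
  though you: 2
  you though: 2

and though; though though; though you; you though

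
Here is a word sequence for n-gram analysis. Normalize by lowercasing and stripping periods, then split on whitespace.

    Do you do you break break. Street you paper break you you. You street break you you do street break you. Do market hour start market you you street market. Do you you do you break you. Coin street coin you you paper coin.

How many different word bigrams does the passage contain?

44 tokens → 43 bigram windows in total.
Repeated bigrams (each contributes count−1 duplicates):
  you you: 6
  break you: 4
  do you: 4
  you do: 4
  street break: 2
  you break: 2
  you paper: 2
  you street: 2
18 duplicate windows → 43 − 18 = 25 distinct.

25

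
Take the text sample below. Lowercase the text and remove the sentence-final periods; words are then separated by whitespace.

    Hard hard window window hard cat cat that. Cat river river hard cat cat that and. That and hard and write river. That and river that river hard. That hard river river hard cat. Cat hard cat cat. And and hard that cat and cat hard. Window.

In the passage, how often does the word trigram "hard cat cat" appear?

Scanning the 45 overlapping trigram windows for "hard cat cat":
  position 5–7: hard cat cat
  position 12–14: hard cat cat
  position 33–35: hard cat cat
  position 36–38: hard cat cat

4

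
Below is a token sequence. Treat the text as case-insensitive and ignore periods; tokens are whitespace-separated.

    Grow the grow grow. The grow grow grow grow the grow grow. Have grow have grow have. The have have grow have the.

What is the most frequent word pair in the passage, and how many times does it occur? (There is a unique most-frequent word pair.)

"grow grow", 5 times

Bigram frequencies (highest first):
  grow grow: 5
  grow have: 4
  grow the: 3
  the grow: 3
  have grow: 3
  have the: 2
  … (2 more, each ≤ 1)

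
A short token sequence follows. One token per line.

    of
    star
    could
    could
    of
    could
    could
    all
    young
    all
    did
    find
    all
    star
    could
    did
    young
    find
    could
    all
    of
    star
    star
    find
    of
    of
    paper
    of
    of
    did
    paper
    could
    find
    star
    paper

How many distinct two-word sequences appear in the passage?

35 tokens → 34 bigram windows in total.
Repeated bigrams (each contributes count−1 duplicates):
  could all: 2
  could could: 2
  of of: 2
  of star: 2
  star could: 2
5 duplicate windows → 34 − 5 = 29 distinct.

29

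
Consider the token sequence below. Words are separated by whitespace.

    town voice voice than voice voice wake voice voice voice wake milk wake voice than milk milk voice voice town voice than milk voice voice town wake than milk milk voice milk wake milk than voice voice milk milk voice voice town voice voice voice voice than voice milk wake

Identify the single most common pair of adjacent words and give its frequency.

Bigram frequencies (highest first):
  voice voice: 11
  voice than: 4
  milk voice: 4
  town voice: 3
  than voice: 3
  milk wake: 3
  … (10 more, each ≤ 3)

"voice voice", 11 times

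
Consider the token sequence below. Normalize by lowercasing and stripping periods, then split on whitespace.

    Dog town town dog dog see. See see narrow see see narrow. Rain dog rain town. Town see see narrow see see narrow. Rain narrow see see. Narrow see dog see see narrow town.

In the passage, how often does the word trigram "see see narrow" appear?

Scanning the 32 overlapping trigram windows for "see see narrow":
  position 7–9: see see narrow
  position 10–12: see see narrow
  position 18–20: see see narrow
  position 21–23: see see narrow
  position 26–28: see see narrow
  position 31–33: see see narrow

6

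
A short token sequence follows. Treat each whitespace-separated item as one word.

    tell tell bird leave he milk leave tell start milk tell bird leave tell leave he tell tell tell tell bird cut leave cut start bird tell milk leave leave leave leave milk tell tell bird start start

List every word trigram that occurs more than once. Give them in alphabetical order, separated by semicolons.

Trigram counts meeting the condition (more than once):
  leave leave leave: 2
  tell bird leave: 2
  tell tell bird: 3
  tell tell tell: 2

leave leave leave; tell bird leave; tell tell bird; tell tell tell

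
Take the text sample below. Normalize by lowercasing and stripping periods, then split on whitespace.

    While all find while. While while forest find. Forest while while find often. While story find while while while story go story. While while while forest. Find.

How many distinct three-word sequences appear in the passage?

27 tokens → 25 trigram windows in total.
Repeated trigrams (each contributes count−1 duplicates):
  while while while: 3
  find while while: 2
  while forest find: 2
  while while forest: 2
5 duplicate windows → 25 − 5 = 20 distinct.

20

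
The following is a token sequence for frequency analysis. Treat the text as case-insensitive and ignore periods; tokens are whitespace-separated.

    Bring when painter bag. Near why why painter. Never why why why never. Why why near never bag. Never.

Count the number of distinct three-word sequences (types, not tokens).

19 tokens → 17 trigram windows in total.
Repeated trigrams (each contributes count−1 duplicates):
  never why why: 2
1 duplicate windows → 17 − 1 = 16 distinct.

16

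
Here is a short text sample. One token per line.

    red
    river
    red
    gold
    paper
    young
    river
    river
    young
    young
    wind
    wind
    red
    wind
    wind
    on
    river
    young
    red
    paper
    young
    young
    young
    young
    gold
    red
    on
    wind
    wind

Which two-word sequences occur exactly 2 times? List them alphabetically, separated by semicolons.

paper young; river young

Bigram counts meeting the condition (exactly 2 times):
  paper young: 2
  river young: 2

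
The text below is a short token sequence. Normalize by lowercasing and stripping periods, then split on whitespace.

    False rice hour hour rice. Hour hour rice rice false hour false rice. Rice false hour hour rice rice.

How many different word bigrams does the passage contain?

8

19 tokens → 18 bigram windows in total.
Repeated bigrams (each contributes count−1 duplicates):
  hour hour: 3
  hour rice: 3
  rice rice: 3
  false hour: 2
  false rice: 2
  rice false: 2
  rice hour: 2
10 duplicate windows → 18 − 10 = 8 distinct.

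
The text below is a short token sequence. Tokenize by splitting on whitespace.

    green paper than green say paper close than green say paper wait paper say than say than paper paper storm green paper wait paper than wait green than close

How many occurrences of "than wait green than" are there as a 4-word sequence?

Scanning the 26 overlapping 4-gram windows for "than wait green than":
  position 25–28: than wait green than

1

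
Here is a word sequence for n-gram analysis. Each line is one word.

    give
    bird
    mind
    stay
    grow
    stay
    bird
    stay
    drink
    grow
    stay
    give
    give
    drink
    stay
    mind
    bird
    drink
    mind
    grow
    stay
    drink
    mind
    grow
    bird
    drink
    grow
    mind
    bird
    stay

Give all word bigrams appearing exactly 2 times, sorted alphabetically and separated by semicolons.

Bigram counts meeting the condition (exactly 2 times):
  bird drink: 2
  bird stay: 2
  drink grow: 2
  drink mind: 2
  mind bird: 2
  mind grow: 2
  stay drink: 2

bird drink; bird stay; drink grow; drink mind; mind bird; mind grow; stay drink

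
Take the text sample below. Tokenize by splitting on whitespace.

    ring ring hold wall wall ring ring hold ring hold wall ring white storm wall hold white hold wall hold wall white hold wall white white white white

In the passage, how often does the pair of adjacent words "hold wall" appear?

Scanning the 27 overlapping bigram windows for "hold wall":
  position 3–4: hold wall
  position 10–11: hold wall
  position 18–19: hold wall
  position 20–21: hold wall
  position 23–24: hold wall

5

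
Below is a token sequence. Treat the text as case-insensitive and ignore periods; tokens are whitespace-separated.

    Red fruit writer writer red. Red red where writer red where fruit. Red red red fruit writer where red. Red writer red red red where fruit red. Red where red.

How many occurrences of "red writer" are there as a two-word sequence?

1

Scanning the 29 overlapping bigram windows for "red writer":
  position 20–21: red writer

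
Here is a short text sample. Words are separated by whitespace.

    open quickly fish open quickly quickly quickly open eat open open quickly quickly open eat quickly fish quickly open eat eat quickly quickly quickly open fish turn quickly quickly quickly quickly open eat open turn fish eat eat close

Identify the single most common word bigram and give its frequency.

"quickly quickly", 8 times

Bigram frequencies (highest first):
  quickly quickly: 8
  quickly open: 5
  open eat: 4
  open quickly: 3
  quickly fish: 2
  eat open: 2
  … (12 more, each ≤ 2)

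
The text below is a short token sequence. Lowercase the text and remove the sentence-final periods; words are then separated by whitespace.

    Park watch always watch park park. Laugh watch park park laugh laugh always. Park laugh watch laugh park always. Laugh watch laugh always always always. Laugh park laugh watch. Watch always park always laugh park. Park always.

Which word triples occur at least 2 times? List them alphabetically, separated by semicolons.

always laugh park; laugh watch laugh; park always laugh; park laugh watch; park park laugh; watch park park

Trigram counts meeting the condition (at least 2 times):
  always laugh park: 2
  laugh watch laugh: 2
  park always laugh: 2
  park laugh watch: 3
  park park laugh: 2
  watch park park: 2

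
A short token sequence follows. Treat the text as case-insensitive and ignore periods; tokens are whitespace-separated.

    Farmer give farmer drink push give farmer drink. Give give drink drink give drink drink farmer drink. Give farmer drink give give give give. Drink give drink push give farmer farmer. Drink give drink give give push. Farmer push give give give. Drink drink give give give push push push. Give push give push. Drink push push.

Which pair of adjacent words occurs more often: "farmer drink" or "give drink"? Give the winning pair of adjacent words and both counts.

"give drink" (6 vs 5)

"farmer drink": 5 occurrences
"give drink": 6 occurrences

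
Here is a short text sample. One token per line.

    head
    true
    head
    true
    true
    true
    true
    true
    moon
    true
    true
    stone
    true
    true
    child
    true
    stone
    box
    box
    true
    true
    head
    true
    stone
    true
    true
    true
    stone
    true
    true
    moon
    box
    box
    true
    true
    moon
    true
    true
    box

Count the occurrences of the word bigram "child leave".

Scanning the 38 overlapping bigram windows for "child leave":
  (none found)

0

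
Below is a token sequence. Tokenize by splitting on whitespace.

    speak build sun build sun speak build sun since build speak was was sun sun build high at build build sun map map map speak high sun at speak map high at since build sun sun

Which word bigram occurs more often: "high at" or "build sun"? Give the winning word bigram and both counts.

"build sun" (5 vs 2)

"high at": 2 occurrences
"build sun": 5 occurrences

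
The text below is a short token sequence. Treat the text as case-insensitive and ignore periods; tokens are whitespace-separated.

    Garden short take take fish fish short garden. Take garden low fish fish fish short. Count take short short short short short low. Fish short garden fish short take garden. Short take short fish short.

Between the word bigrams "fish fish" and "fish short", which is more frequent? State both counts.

"fish short" (5 vs 3)

"fish fish": 3 occurrences
"fish short": 5 occurrences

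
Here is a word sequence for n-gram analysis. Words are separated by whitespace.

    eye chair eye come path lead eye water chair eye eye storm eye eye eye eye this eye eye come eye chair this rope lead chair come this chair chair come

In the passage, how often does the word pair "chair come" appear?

2

Scanning the 30 overlapping bigram windows for "chair come":
  position 26–27: chair come
  position 30–31: chair come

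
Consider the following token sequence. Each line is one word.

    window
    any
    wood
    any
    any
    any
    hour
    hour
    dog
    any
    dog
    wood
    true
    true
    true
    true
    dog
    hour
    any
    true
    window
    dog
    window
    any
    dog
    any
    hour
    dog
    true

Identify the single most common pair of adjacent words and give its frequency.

Bigram frequencies (highest first):
  true true: 3
  window any: 2
  any any: 2
  any hour: 2
  hour dog: 2
  dog any: 2
  … (14 more, each ≤ 2)

"true true", 3 times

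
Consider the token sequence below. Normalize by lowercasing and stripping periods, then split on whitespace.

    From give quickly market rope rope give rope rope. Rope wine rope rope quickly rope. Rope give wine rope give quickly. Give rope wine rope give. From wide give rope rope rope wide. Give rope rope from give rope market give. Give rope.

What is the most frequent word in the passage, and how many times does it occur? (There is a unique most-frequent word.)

"rope", 19 times

Unigram frequencies (highest first):
  rope: 19
  give: 11
  from: 3
  quickly: 3
  wine: 3
  market: 2
  … (1 more, each ≤ 2)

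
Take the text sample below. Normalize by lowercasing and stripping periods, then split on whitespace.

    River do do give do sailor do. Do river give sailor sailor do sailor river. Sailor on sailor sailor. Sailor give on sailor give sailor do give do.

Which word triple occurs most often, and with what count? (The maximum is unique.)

Trigram frequencies (highest first):
  do give do: 2
  river do do: 1
  do do give: 1
  give do sailor: 1
  do sailor do: 1
  sailor do do: 1
  … (19 more, each ≤ 1)

"do give do", 2 times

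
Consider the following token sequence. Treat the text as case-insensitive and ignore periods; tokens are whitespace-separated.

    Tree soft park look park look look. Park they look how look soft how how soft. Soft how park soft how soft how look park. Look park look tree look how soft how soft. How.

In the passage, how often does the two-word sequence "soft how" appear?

Scanning the 34 overlapping bigram windows for "soft how":
  position 13–14: soft how
  position 17–18: soft how
  position 20–21: soft how
  position 22–23: soft how
  position 32–33: soft how
  position 34–35: soft how

6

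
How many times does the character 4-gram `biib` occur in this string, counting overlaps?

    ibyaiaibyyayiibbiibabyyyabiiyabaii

Sliding a length-4 window over the 34 characters (31 positions):
  position 16–19: biib

1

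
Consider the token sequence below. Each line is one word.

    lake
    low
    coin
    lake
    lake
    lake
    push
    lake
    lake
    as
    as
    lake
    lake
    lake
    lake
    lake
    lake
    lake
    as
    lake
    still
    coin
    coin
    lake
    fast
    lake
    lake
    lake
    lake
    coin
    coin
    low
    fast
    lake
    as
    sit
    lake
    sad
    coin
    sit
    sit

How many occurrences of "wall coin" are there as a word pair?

Scanning the 40 overlapping bigram windows for "wall coin":
  (none found)

0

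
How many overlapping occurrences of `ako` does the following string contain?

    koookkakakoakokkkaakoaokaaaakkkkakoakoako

6

Sliding a length-3 window over the 41 characters (39 positions):
  position 9–11: ako
  position 12–14: ako
  position 19–21: ako
  position 33–35: ako
  position 36–38: ako
  position 39–41: ako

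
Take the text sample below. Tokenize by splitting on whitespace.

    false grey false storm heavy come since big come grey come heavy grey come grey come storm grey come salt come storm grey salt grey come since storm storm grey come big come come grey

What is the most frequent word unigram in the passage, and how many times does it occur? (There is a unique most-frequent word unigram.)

Unigram frequencies (highest first):
  come: 11
  grey: 9
  storm: 5
  false: 2
  heavy: 2
  since: 2
  … (2 more, each ≤ 2)

"come", 11 times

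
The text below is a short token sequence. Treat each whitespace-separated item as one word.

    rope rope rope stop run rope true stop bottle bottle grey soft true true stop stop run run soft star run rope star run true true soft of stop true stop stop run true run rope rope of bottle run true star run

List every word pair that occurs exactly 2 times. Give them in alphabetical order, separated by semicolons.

stop stop; true true

Bigram counts meeting the condition (exactly 2 times):
  stop stop: 2
  true true: 2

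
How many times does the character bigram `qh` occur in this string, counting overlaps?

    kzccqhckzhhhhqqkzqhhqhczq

Sliding a length-2 window over the 25 characters (24 positions):
  position 5–6: qh
  position 18–19: qh
  position 21–22: qh

3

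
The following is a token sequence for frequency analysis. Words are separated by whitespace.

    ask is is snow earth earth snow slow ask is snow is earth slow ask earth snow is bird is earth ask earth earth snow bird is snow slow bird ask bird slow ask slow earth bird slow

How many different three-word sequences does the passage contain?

38 tokens → 36 trigram windows in total.
Repeated trigrams (each contributes count−1 duplicates):
  earth earth snow: 2
1 duplicate windows → 36 − 1 = 35 distinct.

35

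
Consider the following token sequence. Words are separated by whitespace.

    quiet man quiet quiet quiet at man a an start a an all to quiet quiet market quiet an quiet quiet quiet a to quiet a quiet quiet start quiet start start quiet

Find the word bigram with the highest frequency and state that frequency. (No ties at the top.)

"quiet quiet", 6 times

Bigram frequencies (highest first):
  quiet quiet: 6
  a an: 2
  to quiet: 2
  quiet a: 2
  quiet start: 2
  start quiet: 2
  … (16 more, each ≤ 1)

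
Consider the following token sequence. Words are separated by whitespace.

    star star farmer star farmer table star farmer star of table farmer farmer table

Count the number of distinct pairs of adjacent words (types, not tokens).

9

14 tokens → 13 bigram windows in total.
Repeated bigrams (each contributes count−1 duplicates):
  star farmer: 3
  farmer star: 2
  farmer table: 2
4 duplicate windows → 13 − 4 = 9 distinct.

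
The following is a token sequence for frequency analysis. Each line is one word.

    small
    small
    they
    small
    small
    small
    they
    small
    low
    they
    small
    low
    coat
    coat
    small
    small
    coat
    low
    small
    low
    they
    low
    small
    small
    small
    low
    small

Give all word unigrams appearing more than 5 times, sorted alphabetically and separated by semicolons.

Unigram counts meeting the condition (more than 5 times):
  low: 6
  small: 14

low; small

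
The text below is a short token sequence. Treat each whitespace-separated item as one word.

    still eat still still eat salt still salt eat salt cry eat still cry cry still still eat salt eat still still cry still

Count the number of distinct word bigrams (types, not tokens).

24 tokens → 23 bigram windows in total.
Repeated bigrams (each contributes count−1 duplicates):
  eat salt: 3
  eat still: 3
  still eat: 3
  still still: 3
  cry still: 2
  salt eat: 2
  still cry: 2
11 duplicate windows → 23 − 11 = 12 distinct.

12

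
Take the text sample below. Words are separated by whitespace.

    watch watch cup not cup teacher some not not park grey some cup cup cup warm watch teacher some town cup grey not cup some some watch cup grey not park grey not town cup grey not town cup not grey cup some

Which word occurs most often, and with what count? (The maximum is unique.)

"cup", 11 times

Unigram frequencies (highest first):
  cup: 11
  not: 8
  some: 6
  grey: 6
  watch: 4
  town: 3
  … (3 more, each ≤ 2)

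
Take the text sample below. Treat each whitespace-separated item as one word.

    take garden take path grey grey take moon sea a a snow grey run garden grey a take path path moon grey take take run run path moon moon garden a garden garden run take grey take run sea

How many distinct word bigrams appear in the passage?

39 tokens → 38 bigram windows in total.
Repeated bigrams (each contributes count−1 duplicates):
  grey take: 3
  path moon: 2
  take path: 2
  take run: 2
5 duplicate windows → 38 − 5 = 33 distinct.

33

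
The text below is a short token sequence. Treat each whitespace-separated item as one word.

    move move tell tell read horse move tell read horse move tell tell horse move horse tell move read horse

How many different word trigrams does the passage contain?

20 tokens → 18 trigram windows in total.
Repeated trigrams (each contributes count−1 duplicates):
  horse move tell: 2
  move tell tell: 2
  read horse move: 2
  tell read horse: 2
4 duplicate windows → 18 − 4 = 14 distinct.

14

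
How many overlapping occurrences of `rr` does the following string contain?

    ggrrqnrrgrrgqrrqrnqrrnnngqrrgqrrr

Sliding a length-2 window over the 33 characters (32 positions):
  position 3–4: rr
  position 7–8: rr
  position 10–11: rr
  position 14–15: rr
  position 20–21: rr
  position 27–28: rr
  position 31–32: rr
  position 32–33: rr

8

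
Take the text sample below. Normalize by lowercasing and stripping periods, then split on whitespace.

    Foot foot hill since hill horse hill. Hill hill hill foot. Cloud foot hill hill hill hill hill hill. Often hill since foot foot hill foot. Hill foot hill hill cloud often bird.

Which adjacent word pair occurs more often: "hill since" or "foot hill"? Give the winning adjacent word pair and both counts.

"foot hill" (5 vs 2)

"hill since": 2 occurrences
"foot hill": 5 occurrences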